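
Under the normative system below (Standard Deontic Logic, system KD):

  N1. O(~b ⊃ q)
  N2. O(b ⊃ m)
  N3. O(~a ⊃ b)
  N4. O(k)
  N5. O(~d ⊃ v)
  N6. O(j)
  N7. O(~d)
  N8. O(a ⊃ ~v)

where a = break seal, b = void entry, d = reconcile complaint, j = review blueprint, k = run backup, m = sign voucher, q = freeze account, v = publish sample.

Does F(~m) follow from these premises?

Premise 7 states O(~d) outright.
Applying K to premise 5 (O(~d ⊃ v)) and O(~d) yields O(v).
The contrapositive of premise 8 (O(a ⊃ ~v)) is O(v ⊃ ~a), and O(v) is already established, so O(~a).
With premise 3, O(~a ⊃ b), the K-axiom yields O(b).
With premise 2, O(b ⊃ m), the K-axiom yields O(m).
Premises 1, 4, 6 do not contribute to this derivation.
So O(m) holds, i.e. F(~m). The claim follows.

Yes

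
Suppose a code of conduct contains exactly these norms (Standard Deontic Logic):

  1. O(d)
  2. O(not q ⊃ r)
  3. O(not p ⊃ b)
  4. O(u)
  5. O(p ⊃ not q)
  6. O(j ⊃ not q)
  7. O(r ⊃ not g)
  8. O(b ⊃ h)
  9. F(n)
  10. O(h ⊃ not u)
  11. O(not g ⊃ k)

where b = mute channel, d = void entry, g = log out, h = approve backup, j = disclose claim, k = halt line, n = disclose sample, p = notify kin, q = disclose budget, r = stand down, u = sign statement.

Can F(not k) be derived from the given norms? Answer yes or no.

Yes

From premise 4 we have O(u).
Premise 10, O(h ⊃ not u), contraposes to O(u ⊃ not h); with O(u) we get O(not h).
The contrapositive of premise 8 (O(b ⊃ h)) is O(not h ⊃ not b), and O(not h) is already established, so O(not b).
Premise 3 is O(not p ⊃ b); contrapositively O(not b ⊃ p). Since O(not b) holds, K gives O(p).
Premise 5 is O(p ⊃ not q); since O(p), deontic closure gives O(not q).
Applying K to premise 2 (O(not q ⊃ r)) and O(not q) yields O(r).
With premise 7, O(r ⊃ not g), the K-axiom yields O(not g).
From O(not g) and premise 11, O(not g ⊃ k), we obtain O(k).
Premises 1, 6, 9 do not contribute to this derivation.
So O(k) holds, i.e. F(not k). The claim follows.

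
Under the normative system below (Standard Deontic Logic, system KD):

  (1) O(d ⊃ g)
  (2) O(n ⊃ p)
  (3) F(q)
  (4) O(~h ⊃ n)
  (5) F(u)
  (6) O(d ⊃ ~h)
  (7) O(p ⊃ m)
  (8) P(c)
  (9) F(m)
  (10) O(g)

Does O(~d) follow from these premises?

Yes

F(m) at premise 9 means O(~m).
The contrapositive of premise 7 (O(p ⊃ m)) is O(~m ⊃ ~p), and O(~m) is already established, so O(~p).
The contrapositive of premise 2 (O(n ⊃ p)) is O(~p ⊃ ~n), and O(~p) is already established, so O(~n).
Premise 4, O(~h ⊃ n), contraposes to O(~n ⊃ h); with O(~n) we get O(h).
Premise 6, O(d ⊃ ~h), contraposes to O(h ⊃ ~d); with O(h) we get O(~d).
Premises 1, 3, 5, 8, 10 do not contribute to this derivation.
So O(~d) follows.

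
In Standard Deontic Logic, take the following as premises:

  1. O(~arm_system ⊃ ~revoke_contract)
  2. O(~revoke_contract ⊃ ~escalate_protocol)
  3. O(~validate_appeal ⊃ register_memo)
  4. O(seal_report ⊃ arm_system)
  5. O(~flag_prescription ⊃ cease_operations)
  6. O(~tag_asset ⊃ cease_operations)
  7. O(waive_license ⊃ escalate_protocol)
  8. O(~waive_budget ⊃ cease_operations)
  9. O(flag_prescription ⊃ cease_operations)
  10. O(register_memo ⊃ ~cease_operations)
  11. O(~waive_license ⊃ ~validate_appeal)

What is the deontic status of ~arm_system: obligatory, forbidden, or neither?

Premises 5 and 9 are O(~flag_prescription ⊃ cease_operations) and O(flag_prescription ⊃ cease_operations); every ideal world satisfies ~flag_prescription or flag_prescription, so in either case cease_operations holds — hence O(cease_operations).
Premise 10, O(register_memo ⊃ ~cease_operations), contraposes to O(cease_operations ⊃ ~register_memo); with O(cease_operations) we get O(~register_memo).
Premise 3, O(~validate_appeal ⊃ register_memo), contraposes to O(~register_memo ⊃ validate_appeal); with O(~register_memo) we get O(validate_appeal).
Premise 11 is O(~waive_license ⊃ ~validate_appeal); contrapositively O(validate_appeal ⊃ waive_license). Since O(validate_appeal) holds, K gives O(waive_license).
From O(waive_license) and premise 7, O(waive_license ⊃ escalate_protocol), we obtain O(escalate_protocol).
Premise 2 is O(~revoke_contract ⊃ ~escalate_protocol); contrapositively O(escalate_protocol ⊃ revoke_contract). Since O(escalate_protocol) holds, K gives O(revoke_contract).
Premise 1, O(~arm_system ⊃ ~revoke_contract), contraposes to O(revoke_contract ⊃ arm_system); with O(revoke_contract) we get O(arm_system).
Premises 4, 6, 8 do not contribute to this derivation.
Thus O(arm_system), which is F(~arm_system): ~arm_system is forbidden.

Forbidden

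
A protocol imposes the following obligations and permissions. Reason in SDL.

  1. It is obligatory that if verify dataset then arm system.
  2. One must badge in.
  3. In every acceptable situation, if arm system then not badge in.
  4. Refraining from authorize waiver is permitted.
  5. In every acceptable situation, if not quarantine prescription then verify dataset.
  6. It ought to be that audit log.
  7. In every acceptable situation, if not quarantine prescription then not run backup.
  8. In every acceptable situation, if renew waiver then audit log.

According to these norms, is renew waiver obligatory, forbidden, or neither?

Neither

Premise 8 is O(renew_waiver → audit_log); even if O(audit_log) held, inferring O(renew_waiver) would be affirming the consequent — invalid.
No premise or chain of K-axiom applications forces O(renew_waiver), and none forces O(¬renew_waiver). So renew_waiver is neither obligatory nor forbidden under these norms.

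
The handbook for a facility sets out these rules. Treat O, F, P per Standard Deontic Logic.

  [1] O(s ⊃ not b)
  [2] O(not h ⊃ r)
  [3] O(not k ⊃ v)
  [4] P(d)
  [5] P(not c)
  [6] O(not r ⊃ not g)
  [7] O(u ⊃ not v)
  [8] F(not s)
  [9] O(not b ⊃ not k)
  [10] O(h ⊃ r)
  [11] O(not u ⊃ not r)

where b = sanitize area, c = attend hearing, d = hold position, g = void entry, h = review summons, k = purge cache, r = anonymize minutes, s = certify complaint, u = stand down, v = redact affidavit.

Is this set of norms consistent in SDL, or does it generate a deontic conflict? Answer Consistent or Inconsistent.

Premises 10 and 2 cover both cases: O(h ⊃ r) and O(not h ⊃ r). Since h ∨ not h is a tautology, O(r) follows.
Premise 11 is O(not u ⊃ not r); contrapositively O(r ⊃ u). Since O(r) holds, K gives O(u).
With premise 7, O(u ⊃ not v), the K-axiom yields O(not v).
Premise 3 is O(not k ⊃ v); contrapositively O(not v ⊃ k). Since O(not v) holds, K gives O(k).
The contrapositive of premise 9 (O(not b ⊃ not k)) is O(k ⊃ b), and O(k) is already established, so O(b).
Premise 1, O(s ⊃ not b), contraposes to O(b ⊃ not s); with O(b) we get O(not s).
However, F(not s) at premise 8 amounts to O(s).
We now have both O(not s) and O(s) — s is simultaneously obligatory and forbidden, violating the D-axiom.

Inconsistent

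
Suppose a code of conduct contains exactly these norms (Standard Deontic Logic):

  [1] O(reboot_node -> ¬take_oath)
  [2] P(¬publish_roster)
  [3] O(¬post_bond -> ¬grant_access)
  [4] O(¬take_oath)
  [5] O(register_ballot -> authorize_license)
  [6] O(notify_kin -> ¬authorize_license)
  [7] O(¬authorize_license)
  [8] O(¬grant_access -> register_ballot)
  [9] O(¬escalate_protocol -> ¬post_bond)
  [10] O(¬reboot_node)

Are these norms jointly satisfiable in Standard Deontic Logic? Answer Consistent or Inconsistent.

Premise 1 is O(reboot_node -> ¬take_oath); even if O(¬take_oath) held, inferring O(reboot_node) would be affirming the consequent — invalid.
So O(reboot_node) is not derivable, and the apparent clash with O(¬reboot_node) does not arise.
A world satisfying every obligation exists (e.g. authorize_license=false, escalate_protocol=true, grant_access=true, notify_kin=false, post_bond=true, publish_roster=false, reboot_node=false, register_ballot=false, take_oath=false); no atom is both obligatory and forbidden, so the set is consistent.

Consistent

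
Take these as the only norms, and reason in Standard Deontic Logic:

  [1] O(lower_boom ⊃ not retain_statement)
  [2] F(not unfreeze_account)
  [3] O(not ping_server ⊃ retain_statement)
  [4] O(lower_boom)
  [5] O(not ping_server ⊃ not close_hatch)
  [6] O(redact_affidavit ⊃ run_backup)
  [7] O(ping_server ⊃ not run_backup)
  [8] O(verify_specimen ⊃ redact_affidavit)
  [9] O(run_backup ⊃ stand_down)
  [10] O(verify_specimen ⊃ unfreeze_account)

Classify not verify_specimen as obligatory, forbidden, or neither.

From premise 4 we have O(lower_boom).
From O(lower_boom) and premise 1, O(lower_boom ⊃ not retain_statement), we obtain O(not retain_statement).
The contrapositive of premise 3 (O(not ping_server ⊃ retain_statement)) is O(not retain_statement ⊃ ping_server), and O(not retain_statement) is already established, so O(ping_server).
Applying K to premise 7 (O(ping_server ⊃ not run_backup)) and O(ping_server) yields O(not run_backup).
Premise 6, O(redact_affidavit ⊃ run_backup), contraposes to O(not run_backup ⊃ not redact_affidavit); with O(not run_backup) we get O(not redact_affidavit).
Premise 8, O(verify_specimen ⊃ redact_affidavit), contraposes to O(not redact_affidavit ⊃ not verify_specimen); with O(not redact_affidavit) we get O(not verify_specimen).
Premises 2, 5, 9, 10 do not contribute to this derivation.
Hence not verify_specimen is obligatory.

Obligatory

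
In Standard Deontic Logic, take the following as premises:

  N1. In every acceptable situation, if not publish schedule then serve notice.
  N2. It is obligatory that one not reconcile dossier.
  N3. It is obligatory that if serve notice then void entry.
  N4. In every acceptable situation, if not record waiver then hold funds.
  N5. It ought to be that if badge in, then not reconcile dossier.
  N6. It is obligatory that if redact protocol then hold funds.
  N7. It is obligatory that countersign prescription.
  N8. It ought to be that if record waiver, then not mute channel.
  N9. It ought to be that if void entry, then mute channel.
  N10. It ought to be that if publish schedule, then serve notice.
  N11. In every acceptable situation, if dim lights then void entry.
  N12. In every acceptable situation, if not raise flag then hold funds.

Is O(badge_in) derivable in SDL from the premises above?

No

Premise 5 is O(badge_in → ¬reconcile_dossier); even if O(¬reconcile_dossier) held, inferring O(badge_in) would be affirming the consequent — invalid.
No other premise forces O(badge_in). An ideal world satisfying every premise can still have badge_in false, so O(badge_in) is not derivable.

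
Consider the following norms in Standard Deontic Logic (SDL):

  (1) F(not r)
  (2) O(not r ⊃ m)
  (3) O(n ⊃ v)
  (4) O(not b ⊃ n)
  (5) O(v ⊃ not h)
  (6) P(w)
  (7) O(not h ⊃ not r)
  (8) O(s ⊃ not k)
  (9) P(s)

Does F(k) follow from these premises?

No

Premise 8 is O(s ⊃ not k), but O(s) is not derivable from the premises (the permission P(s) asserts only not O(not s), not O(s)), so it does not yield O(not k).
No other premise forces O(not k). An ideal world satisfying every premise can still have k true, so F(k) is not derivable.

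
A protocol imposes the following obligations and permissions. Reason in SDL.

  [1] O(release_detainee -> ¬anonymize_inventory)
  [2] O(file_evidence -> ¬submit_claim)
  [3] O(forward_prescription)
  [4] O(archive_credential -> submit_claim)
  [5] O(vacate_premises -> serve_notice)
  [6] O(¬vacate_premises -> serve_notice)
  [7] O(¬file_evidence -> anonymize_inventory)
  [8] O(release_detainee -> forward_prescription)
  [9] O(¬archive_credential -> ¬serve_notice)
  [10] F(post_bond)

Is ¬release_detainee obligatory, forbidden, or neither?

Obligatory

Premises 6 and 5 cover both cases: O(¬vacate_premises -> serve_notice) and O(vacate_premises -> serve_notice). Since ¬vacate_premises ∨ vacate_premises is a tautology, O(serve_notice) follows.
Premise 9, O(¬archive_credential -> ¬serve_notice), contraposes to O(serve_notice -> archive_credential); with O(serve_notice) we get O(archive_credential).
With premise 4, O(archive_credential -> submit_claim), the K-axiom yields O(submit_claim).
Premise 2 is O(file_evidence -> ¬submit_claim); contrapositively O(submit_claim -> ¬file_evidence). Since O(submit_claim) holds, K gives O(¬file_evidence).
With premise 7, O(¬file_evidence -> anonymize_inventory), the K-axiom yields O(anonymize_inventory).
Premise 1, O(release_detainee -> ¬anonymize_inventory), contraposes to O(anonymize_inventory -> ¬release_detainee); with O(anonymize_inventory) we get O(¬release_detainee).
Premises 3, 8, 10 do not contribute to this derivation.
Hence ¬release_detainee is obligatory.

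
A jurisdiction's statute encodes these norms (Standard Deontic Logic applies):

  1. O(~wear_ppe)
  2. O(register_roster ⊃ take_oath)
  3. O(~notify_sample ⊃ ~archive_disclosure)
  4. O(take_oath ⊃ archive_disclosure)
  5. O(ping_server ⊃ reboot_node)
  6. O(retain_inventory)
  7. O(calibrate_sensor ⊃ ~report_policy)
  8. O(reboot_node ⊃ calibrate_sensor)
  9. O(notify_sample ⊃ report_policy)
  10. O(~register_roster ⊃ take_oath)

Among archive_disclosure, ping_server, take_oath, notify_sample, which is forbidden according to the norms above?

ping_server

Premises 2 and 10 are O(register_roster ⊃ take_oath) and O(~register_roster ⊃ take_oath); every ideal world satisfies register_roster or ~register_roster, so in either case take_oath holds — hence O(take_oath).
Premise 4 is O(take_oath ⊃ archive_disclosure); since O(take_oath), deontic closure gives O(archive_disclosure).
The contrapositive of premise 3 (O(~notify_sample ⊃ ~archive_disclosure)) is O(archive_disclosure ⊃ notify_sample), and O(archive_disclosure) is already established, so O(notify_sample).
From O(notify_sample) and premise 9, O(notify_sample ⊃ report_policy), we obtain O(report_policy).
The contrapositive of premise 7 (O(calibrate_sensor ⊃ ~report_policy)) is O(report_policy ⊃ ~calibrate_sensor), and O(report_policy) is already established, so O(~calibrate_sensor).
Premise 8 is O(reboot_node ⊃ calibrate_sensor); contrapositively O(~calibrate_sensor ⊃ ~reboot_node). Since O(~calibrate_sensor) holds, K gives O(~reboot_node).
The contrapositive of premise 5 (O(ping_server ⊃ reboot_node)) is O(~reboot_node ⊃ ~ping_server), and O(~reboot_node) is already established, so O(~ping_server).
So O(~ping_server) holds, i.e. ping_server is forbidden. None of the other listed options is forbidden under the premises.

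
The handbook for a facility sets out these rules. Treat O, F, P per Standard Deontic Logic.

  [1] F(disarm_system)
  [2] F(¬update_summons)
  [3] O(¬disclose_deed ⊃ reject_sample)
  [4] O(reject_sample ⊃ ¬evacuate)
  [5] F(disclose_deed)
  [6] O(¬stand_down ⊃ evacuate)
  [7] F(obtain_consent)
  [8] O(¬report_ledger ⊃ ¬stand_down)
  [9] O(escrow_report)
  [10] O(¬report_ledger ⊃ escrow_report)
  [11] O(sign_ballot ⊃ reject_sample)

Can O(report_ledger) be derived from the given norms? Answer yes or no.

F(disclose_deed) at premise 5 means O(¬disclose_deed).
Premise 3 is O(¬disclose_deed ⊃ reject_sample); since O(¬disclose_deed), deontic closure gives O(reject_sample).
From O(reject_sample) and premise 4, O(reject_sample ⊃ ¬evacuate), we obtain O(¬evacuate).
Premise 6, O(¬stand_down ⊃ evacuate), contraposes to O(¬evacuate ⊃ stand_down); with O(¬evacuate) we get O(stand_down).
The contrapositive of premise 8 (O(¬report_ledger ⊃ ¬stand_down)) is O(stand_down ⊃ report_ledger), and O(stand_down) is already established, so O(report_ledger).
Premises 1, 2, 7, 9, 10, 11 do not contribute to this derivation.
So O(report_ledger) follows.

Yes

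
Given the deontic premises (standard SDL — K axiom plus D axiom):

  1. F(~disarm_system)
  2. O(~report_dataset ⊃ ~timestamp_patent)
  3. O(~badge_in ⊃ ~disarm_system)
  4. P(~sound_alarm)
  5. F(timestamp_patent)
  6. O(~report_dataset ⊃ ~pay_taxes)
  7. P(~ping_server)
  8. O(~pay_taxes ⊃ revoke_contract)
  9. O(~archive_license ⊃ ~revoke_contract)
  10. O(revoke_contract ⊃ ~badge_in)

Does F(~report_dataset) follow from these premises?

F(~disarm_system) at premise 1 means O(disarm_system).
The contrapositive of premise 3 (O(~badge_in ⊃ ~disarm_system)) is O(disarm_system ⊃ badge_in), and O(disarm_system) is already established, so O(badge_in).
Premise 10, O(revoke_contract ⊃ ~badge_in), contraposes to O(badge_in ⊃ ~revoke_contract); with O(badge_in) we get O(~revoke_contract).
Premise 8 is O(~pay_taxes ⊃ revoke_contract); contrapositively O(~revoke_contract ⊃ pay_taxes). Since O(~revoke_contract) holds, K gives O(pay_taxes).
Premise 6 is O(~report_dataset ⊃ ~pay_taxes); contrapositively O(pay_taxes ⊃ report_dataset). Since O(pay_taxes) holds, K gives O(report_dataset).
Premises 2, 4, 5, 7, 9 do not contribute to this derivation.
So O(report_dataset) holds, i.e. F(~report_dataset). The claim follows.

Yes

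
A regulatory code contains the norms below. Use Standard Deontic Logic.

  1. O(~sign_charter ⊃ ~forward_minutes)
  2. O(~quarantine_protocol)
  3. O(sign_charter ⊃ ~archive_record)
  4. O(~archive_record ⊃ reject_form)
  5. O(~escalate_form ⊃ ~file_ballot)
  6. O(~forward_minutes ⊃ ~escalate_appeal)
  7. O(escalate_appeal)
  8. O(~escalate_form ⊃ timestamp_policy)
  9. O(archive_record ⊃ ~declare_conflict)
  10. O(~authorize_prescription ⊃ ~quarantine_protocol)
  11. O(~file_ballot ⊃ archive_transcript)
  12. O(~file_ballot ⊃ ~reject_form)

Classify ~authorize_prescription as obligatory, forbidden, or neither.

Premise 10 is O(~authorize_prescription ⊃ ~quarantine_protocol); even if O(~quarantine_protocol) held, inferring O(~authorize_prescription) would be affirming the consequent — invalid.
No premise or chain of K-axiom applications forces O(~authorize_prescription), and none forces O(authorize_prescription). So ~authorize_prescription is neither obligatory nor forbidden under these norms.

Neither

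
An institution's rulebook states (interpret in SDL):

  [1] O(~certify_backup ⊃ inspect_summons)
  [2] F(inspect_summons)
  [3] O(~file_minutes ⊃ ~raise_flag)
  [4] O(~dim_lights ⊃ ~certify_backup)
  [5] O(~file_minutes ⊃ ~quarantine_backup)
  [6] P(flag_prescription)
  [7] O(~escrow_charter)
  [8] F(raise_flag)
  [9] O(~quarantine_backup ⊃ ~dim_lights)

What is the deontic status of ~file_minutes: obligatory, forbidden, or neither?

Forbidden

F(inspect_summons) at premise 2 means O(~inspect_summons).
The contrapositive of premise 1 (O(~certify_backup ⊃ inspect_summons)) is O(~inspect_summons ⊃ certify_backup), and O(~inspect_summons) is already established, so O(certify_backup).
Premise 4 is O(~dim_lights ⊃ ~certify_backup); contrapositively O(certify_backup ⊃ dim_lights). Since O(certify_backup) holds, K gives O(dim_lights).
Premise 9 is O(~quarantine_backup ⊃ ~dim_lights); contrapositively O(dim_lights ⊃ quarantine_backup). Since O(dim_lights) holds, K gives O(quarantine_backup).
The contrapositive of premise 5 (O(~file_minutes ⊃ ~quarantine_backup)) is O(quarantine_backup ⊃ file_minutes), and O(quarantine_backup) is already established, so O(file_minutes).
Premises 3, 6, 7, 8 do not contribute to this derivation.
Thus O(file_minutes), which is F(~file_minutes): ~file_minutes is forbidden.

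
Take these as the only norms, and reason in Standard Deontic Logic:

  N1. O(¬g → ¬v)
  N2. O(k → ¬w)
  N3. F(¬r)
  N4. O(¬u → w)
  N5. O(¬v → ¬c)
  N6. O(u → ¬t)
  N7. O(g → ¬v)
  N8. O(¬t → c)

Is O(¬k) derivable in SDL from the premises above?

Yes

By case analysis on ¬g: premise 1 gives O(¬g → ¬v) and premise 7 gives O(g → ¬v), so O(¬v) either way.
Applying K to premise 5 (O(¬v → ¬c)) and O(¬v) yields O(¬c).
The contrapositive of premise 8 (O(¬t → c)) is O(¬c → t), and O(¬c) is already established, so O(t).
Premise 6, O(u → ¬t), contraposes to O(t → ¬u); with O(t) we get O(¬u).
With premise 4, O(¬u → w), the K-axiom yields O(w).
Premise 2, O(k → ¬w), contraposes to O(w → ¬k); with O(w) we get O(¬k).
Premise 3 does not contribute to this derivation.
So O(¬k) follows.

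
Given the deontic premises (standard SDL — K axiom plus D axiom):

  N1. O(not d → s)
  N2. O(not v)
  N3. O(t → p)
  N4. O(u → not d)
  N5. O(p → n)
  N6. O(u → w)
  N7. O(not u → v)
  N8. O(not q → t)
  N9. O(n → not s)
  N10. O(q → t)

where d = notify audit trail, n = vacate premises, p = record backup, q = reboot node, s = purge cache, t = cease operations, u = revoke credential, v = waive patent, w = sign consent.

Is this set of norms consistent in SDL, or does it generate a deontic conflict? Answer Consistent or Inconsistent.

Inconsistent

Premises 10 and 8 cover both cases: O(q → t) and O(not q → t). Since q ∨ not q is a tautology, O(t) follows.
From O(t) and premise 3, O(t → p), we obtain O(p).
From O(p) and premise 5, O(p → n), we obtain O(n).
Applying K to premise 9 (O(n → not s)) and O(n) yields O(not s).
The contrapositive of premise 1 (O(not d → s)) is O(not s → d), and O(not s) is already established, so O(d).
The contrapositive of premise 4 (O(u → not d)) is O(d → not u), and O(d) is already established, so O(not u).
From O(not u) and premise 7, O(not u → v), we obtain O(v).
However, premise 2 gives O(not v).
We now have both O(v) and O(not v) — v is simultaneously obligatory and forbidden, violating the D-axiom.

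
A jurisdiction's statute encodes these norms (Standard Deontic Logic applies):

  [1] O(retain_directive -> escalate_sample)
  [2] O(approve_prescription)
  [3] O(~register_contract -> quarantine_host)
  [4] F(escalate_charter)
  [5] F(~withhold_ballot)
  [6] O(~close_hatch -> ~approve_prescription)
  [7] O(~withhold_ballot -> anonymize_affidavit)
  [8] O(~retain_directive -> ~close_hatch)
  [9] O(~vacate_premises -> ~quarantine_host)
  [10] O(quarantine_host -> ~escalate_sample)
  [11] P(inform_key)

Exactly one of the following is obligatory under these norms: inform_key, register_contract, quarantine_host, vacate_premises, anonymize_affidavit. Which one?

register_contract

From premise 2 we have O(approve_prescription).
Premise 6 is O(~close_hatch -> ~approve_prescription); contrapositively O(approve_prescription -> close_hatch). Since O(approve_prescription) holds, K gives O(close_hatch).
The contrapositive of premise 8 (O(~retain_directive -> ~close_hatch)) is O(close_hatch -> retain_directive), and O(close_hatch) is already established, so O(retain_directive).
From O(retain_directive) and premise 1, O(retain_directive -> escalate_sample), we obtain O(escalate_sample).
The contrapositive of premise 10 (O(quarantine_host -> ~escalate_sample)) is O(escalate_sample -> ~quarantine_host), and O(escalate_sample) is already established, so O(~quarantine_host).
Premise 3 is O(~register_contract -> quarantine_host); contrapositively O(~quarantine_host -> register_contract). Since O(~quarantine_host) holds, K gives O(register_contract).
So O(register_contract) holds — register_contract is obligatory. None of the other listed options is made obligatory by any chain of premises.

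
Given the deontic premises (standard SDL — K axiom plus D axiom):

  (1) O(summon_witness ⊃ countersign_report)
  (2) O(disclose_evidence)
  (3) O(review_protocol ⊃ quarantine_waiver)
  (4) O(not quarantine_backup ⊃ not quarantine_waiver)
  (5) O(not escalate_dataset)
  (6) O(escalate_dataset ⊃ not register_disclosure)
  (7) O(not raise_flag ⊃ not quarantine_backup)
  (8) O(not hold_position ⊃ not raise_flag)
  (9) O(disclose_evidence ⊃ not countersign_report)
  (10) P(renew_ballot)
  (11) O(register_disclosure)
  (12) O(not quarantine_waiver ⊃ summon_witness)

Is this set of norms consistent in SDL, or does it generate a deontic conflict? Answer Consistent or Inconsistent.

Premise 6 is O(escalate_dataset ⊃ not register_disclosure), but O(escalate_dataset) is not derivable from the premises, so it does not yield O(not register_disclosure).
So O(not register_disclosure) is not derivable, and the apparent clash with O(register_disclosure) does not arise.
A world satisfying every obligation exists (e.g. countersign_report=false, disclose_evidence=true, escalate_dataset=false, hold_position=true, quarantine_backup=true, quarantine_waiver=true, raise_flag=true, register_disclosure=true, renew_ballot=false, review_protocol=false, summon_witness=false); no atom is both obligatory and forbidden, so the set is consistent.

Consistent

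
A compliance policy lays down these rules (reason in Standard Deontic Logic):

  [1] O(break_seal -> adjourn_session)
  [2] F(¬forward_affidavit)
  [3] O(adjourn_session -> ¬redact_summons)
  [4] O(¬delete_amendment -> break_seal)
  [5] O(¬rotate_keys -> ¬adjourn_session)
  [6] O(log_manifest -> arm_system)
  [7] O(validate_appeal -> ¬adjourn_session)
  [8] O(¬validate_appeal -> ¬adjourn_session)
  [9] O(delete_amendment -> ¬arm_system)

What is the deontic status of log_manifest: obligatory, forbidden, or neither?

Premises 7 and 8 cover both cases: O(validate_appeal -> ¬adjourn_session) and O(¬validate_appeal -> ¬adjourn_session). Since validate_appeal ∨ ¬validate_appeal is a tautology, O(¬adjourn_session) follows.
Premise 1, O(break_seal -> adjourn_session), contraposes to O(¬adjourn_session -> ¬break_seal); with O(¬adjourn_session) we get O(¬break_seal).
Premise 4, O(¬delete_amendment -> break_seal), contraposes to O(¬break_seal -> delete_amendment); with O(¬break_seal) we get O(delete_amendment).
Premise 9 is O(delete_amendment -> ¬arm_system); since O(delete_amendment), deontic closure gives O(¬arm_system).
Premise 6 is O(log_manifest -> arm_system); contrapositively O(¬arm_system -> ¬log_manifest). Since O(¬arm_system) holds, K gives O(¬log_manifest).
Premises 2, 3, 5 do not contribute to this derivation.
Thus O(¬log_manifest), which is F(log_manifest): log_manifest is forbidden.

Forbidden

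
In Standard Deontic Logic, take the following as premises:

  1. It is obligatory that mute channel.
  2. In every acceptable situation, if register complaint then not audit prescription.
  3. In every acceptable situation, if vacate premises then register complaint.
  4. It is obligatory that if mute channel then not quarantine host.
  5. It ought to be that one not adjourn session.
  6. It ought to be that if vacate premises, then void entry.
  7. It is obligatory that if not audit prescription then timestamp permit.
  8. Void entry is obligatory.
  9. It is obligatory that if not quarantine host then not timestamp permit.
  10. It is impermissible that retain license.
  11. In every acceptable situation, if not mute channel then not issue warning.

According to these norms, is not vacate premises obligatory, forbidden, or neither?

Premise 1 states O(mute_channel) outright.
Applying K to premise 4 (O(mute_channel → ¬quarantine_host)) and O(mute_channel) yields O(¬quarantine_host).
With premise 9, O(¬quarantine_host → ¬timestamp_permit), the K-axiom yields O(¬timestamp_permit).
Premise 7, O(¬audit_prescription → timestamp_permit), contraposes to O(¬timestamp_permit → audit_prescription); with O(¬timestamp_permit) we get O(audit_prescription).
The contrapositive of premise 2 (O(register_complaint → ¬audit_prescription)) is O(audit_prescription → ¬register_complaint), and O(audit_prescription) is already established, so O(¬register_complaint).
Premise 3 is O(vacate_premises → register_complaint); contrapositively O(¬register_complaint → ¬vacate_premises). Since O(¬register_complaint) holds, K gives O(¬vacate_premises).
Premises 5, 6, 8, 10, 11 do not contribute to this derivation.
Hence ¬vacate_premises is obligatory.

Obligatory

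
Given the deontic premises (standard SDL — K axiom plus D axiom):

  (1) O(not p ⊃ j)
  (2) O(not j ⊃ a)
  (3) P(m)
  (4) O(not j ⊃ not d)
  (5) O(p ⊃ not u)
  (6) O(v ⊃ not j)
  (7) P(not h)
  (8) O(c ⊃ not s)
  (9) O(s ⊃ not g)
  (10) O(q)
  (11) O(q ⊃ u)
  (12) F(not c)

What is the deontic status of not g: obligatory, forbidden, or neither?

Premise 9 is O(s ⊃ not g), but O(s) is not derivable from the premises, so it does not yield O(not g).
No premise or chain of K-axiom applications forces O(not g), and none forces O(g). So not g is neither obligatory nor forbidden under these norms.

Neither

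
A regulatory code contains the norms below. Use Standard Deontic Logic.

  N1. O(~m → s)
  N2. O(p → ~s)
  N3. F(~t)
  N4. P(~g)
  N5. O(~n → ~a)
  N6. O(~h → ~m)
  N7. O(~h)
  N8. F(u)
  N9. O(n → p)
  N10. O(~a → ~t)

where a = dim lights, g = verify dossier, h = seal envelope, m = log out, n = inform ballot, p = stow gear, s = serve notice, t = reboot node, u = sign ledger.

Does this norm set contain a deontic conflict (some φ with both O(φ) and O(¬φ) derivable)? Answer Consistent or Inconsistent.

Inconsistent

F(~t) at premise 3 means O(t).
The contrapositive of premise 10 (O(~a → ~t)) is O(t → a), and O(t) is already established, so O(a).
Premise 5 is O(~n → ~a); contrapositively O(a → n). Since O(a) holds, K gives O(n).
With premise 9, O(n → p), the K-axiom yields O(p).
Premise 2 is O(p → ~s); since O(p), deontic closure gives O(~s).
Premise 1, O(~m → s), contraposes to O(~s → m); with O(~s) we get O(m).
The contrapositive of premise 6 (O(~h → ~m)) is O(m → h), and O(m) is already established, so O(h).
Yet premise 7 states O(~h).
We now have both O(h) and O(~h) — h is simultaneously obligatory and forbidden, violating the D-axiom.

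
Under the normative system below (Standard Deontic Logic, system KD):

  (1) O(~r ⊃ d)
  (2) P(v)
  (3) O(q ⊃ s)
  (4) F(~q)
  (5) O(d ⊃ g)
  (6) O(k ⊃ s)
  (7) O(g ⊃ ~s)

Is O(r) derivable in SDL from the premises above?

Premise 4 is F(~q), i.e. O(q).
With premise 3, O(q ⊃ s), the K-axiom yields O(s).
Premise 7 is O(g ⊃ ~s); contrapositively O(s ⊃ ~g). Since O(s) holds, K gives O(~g).
Premise 5 is O(d ⊃ g); contrapositively O(~g ⊃ ~d). Since O(~g) holds, K gives O(~d).
Premise 1 is O(~r ⊃ d); contrapositively O(~d ⊃ r). Since O(~d) holds, K gives O(r).
Premises 2, 6 do not contribute to this derivation.
So O(r) follows.

Yes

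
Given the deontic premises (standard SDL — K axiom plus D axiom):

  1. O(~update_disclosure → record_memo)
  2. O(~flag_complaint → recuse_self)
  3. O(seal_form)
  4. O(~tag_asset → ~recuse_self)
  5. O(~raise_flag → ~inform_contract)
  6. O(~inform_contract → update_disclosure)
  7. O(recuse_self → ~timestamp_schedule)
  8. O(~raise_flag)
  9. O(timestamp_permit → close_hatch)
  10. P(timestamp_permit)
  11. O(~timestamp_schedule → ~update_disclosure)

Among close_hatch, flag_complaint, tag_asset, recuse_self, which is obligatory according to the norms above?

flag_complaint

Premise 8 gives O(~raise_flag).
Applying K to premise 5 (O(~raise_flag → ~inform_contract)) and O(~raise_flag) yields O(~inform_contract).
With premise 6, O(~inform_contract → update_disclosure), the K-axiom yields O(update_disclosure).
Premise 11, O(~timestamp_schedule → ~update_disclosure), contraposes to O(update_disclosure → timestamp_schedule); with O(update_disclosure) we get O(timestamp_schedule).
Premise 7, O(recuse_self → ~timestamp_schedule), contraposes to O(timestamp_schedule → ~recuse_self); with O(timestamp_schedule) we get O(~recuse_self).
The contrapositive of premise 2 (O(~flag_complaint → recuse_self)) is O(~recuse_self → flag_complaint), and O(~recuse_self) is already established, so O(flag_complaint).
So O(flag_complaint) holds — flag_complaint is obligatory. None of the other listed options is made obligatory by any chain of premises.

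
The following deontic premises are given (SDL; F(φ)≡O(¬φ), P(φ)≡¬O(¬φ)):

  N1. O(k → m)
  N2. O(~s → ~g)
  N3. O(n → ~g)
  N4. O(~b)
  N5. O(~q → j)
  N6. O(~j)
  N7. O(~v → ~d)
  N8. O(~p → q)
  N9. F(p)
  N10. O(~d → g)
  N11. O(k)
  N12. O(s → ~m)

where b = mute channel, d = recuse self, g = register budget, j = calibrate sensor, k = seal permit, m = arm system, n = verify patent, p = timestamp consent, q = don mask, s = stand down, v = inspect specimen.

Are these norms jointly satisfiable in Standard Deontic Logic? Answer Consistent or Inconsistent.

Premise 5 is O(~q → j), but O(~q) is not derivable from the premises, so it does not yield O(j).
So O(j) is not derivable, and the apparent clash with O(~j) does not arise.
A world satisfying every obligation exists (e.g. b=false, d=true, g=false, j=false, k=true, m=true, n=false, p=false, q=true, s=false, v=true); no atom is both obligatory and forbidden, so the set is consistent.

Consistent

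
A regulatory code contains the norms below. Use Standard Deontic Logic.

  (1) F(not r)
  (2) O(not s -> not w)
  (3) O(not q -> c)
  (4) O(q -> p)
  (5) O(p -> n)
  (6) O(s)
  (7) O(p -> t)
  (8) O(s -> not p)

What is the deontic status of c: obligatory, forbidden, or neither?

Premise 6 gives O(s).
From O(s) and premise 8, O(s -> not p), we obtain O(not p).
Premise 4 is O(q -> p); contrapositively O(not p -> not q). Since O(not p) holds, K gives O(not q).
Applying K to premise 3 (O(not q -> c)) and O(not q) yields O(c).
Premises 1, 2, 5, 7 do not contribute to this derivation.
Hence c is obligatory.

Obligatory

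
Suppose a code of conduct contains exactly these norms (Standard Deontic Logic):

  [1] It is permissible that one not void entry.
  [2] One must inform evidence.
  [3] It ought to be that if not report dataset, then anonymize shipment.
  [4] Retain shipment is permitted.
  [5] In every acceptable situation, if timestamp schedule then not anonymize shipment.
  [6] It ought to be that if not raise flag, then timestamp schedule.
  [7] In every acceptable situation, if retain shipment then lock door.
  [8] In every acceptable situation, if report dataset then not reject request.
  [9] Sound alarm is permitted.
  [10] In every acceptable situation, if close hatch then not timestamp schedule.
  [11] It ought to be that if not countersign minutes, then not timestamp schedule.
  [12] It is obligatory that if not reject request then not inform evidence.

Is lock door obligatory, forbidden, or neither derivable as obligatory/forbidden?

Neither

Premise 7 is O(retain_shipment → lock_door), but O(retain_shipment) is not derivable from the premises (the permission P(retain_shipment) asserts only ¬O(¬retain_shipment), not O(retain_shipment)), so it does not yield O(lock_door).
No premise or chain of K-axiom applications forces O(lock_door), and none forces O(¬lock_door). So lock_door is neither obligatory nor forbidden under these norms.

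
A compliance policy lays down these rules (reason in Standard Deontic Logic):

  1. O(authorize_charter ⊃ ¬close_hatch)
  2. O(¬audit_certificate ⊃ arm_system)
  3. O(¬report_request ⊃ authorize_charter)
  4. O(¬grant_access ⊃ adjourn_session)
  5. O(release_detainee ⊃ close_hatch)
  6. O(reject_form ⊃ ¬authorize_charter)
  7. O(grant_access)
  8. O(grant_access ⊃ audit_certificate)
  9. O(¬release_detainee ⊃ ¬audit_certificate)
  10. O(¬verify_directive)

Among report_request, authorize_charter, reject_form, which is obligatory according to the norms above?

report_request

From premise 7 we have O(grant_access).
With premise 8, O(grant_access ⊃ audit_certificate), the K-axiom yields O(audit_certificate).
Premise 9 is O(¬release_detainee ⊃ ¬audit_certificate); contrapositively O(audit_certificate ⊃ release_detainee). Since O(audit_certificate) holds, K gives O(release_detainee).
Premise 5 is O(release_detainee ⊃ close_hatch); since O(release_detainee), deontic closure gives O(close_hatch).
The contrapositive of premise 1 (O(authorize_charter ⊃ ¬close_hatch)) is O(close_hatch ⊃ ¬authorize_charter), and O(close_hatch) is already established, so O(¬authorize_charter).
Premise 3, O(¬report_request ⊃ authorize_charter), contraposes to O(¬authorize_charter ⊃ report_request); with O(¬authorize_charter) we get O(report_request).
So O(report_request) holds — report_request is obligatory. None of the other listed options is made obligatory by any chain of premises.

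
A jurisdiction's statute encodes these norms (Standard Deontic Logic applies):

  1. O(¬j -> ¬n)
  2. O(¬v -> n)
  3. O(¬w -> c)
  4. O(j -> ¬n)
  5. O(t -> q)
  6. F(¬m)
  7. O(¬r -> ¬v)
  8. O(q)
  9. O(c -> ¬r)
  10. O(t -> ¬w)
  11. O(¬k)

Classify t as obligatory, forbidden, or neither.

Premises 1 and 4 cover both cases: O(¬j -> ¬n) and O(j -> ¬n). Since ¬j ∨ j is a tautology, O(¬n) follows.
Premise 2, O(¬v -> n), contraposes to O(¬n -> v); with O(¬n) we get O(v).
Premise 7, O(¬r -> ¬v), contraposes to O(v -> r); with O(v) we get O(r).
Premise 9 is O(c -> ¬r); contrapositively O(r -> ¬c). Since O(r) holds, K gives O(¬c).
Premise 3, O(¬w -> c), contraposes to O(¬c -> w); with O(¬c) we get O(w).
Premise 10 is O(t -> ¬w); contrapositively O(w -> ¬t). Since O(w) holds, K gives O(¬t).
Premises 5, 6, 8, 11 do not contribute to this derivation.
Thus O(¬t), which is F(t): t is forbidden.

Forbidden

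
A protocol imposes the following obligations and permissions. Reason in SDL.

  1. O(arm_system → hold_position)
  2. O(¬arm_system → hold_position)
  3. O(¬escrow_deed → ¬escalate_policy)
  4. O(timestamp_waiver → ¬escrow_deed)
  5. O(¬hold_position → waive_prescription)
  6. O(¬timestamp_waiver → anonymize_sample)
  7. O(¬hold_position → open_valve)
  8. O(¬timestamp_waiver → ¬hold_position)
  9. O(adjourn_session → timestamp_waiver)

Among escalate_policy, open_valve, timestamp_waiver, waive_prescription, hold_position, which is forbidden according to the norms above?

Premises 2 and 1 are O(¬arm_system → hold_position) and O(arm_system → hold_position); every ideal world satisfies ¬arm_system or arm_system, so in either case hold_position holds — hence O(hold_position).
Premise 8 is O(¬timestamp_waiver → ¬hold_position); contrapositively O(hold_position → timestamp_waiver). Since O(hold_position) holds, K gives O(timestamp_waiver).
With premise 4, O(timestamp_waiver → ¬escrow_deed), the K-axiom yields O(¬escrow_deed).
From O(¬escrow_deed) and premise 3, O(¬escrow_deed → ¬escalate_policy), we obtain O(¬escalate_policy).
So O(¬escalate_policy) holds, i.e. escalate_policy is forbidden. None of the other listed options is forbidden under the premises.

escalate_policy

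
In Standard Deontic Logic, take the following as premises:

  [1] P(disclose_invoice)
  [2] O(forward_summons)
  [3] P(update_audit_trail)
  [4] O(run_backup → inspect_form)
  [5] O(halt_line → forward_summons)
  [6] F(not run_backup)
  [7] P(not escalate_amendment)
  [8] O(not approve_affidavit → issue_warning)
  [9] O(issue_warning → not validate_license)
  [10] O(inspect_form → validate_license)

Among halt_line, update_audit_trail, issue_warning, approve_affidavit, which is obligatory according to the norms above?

approve_affidavit

F(not run_backup) at premise 6 means O(run_backup).
With premise 4, O(run_backup → inspect_form), the K-axiom yields O(inspect_form).
From O(inspect_form) and premise 10, O(inspect_form → validate_license), we obtain O(validate_license).
The contrapositive of premise 9 (O(issue_warning → not validate_license)) is O(validate_license → not issue_warning), and O(validate_license) is already established, so O(not issue_warning).
Premise 8 is O(not approve_affidavit → issue_warning); contrapositively O(not issue_warning → approve_affidavit). Since O(not issue_warning) holds, K gives O(approve_affidavit).
So O(approve_affidavit) holds — approve_affidavit is obligatory. None of the other listed options is made obligatory by any chain of premises.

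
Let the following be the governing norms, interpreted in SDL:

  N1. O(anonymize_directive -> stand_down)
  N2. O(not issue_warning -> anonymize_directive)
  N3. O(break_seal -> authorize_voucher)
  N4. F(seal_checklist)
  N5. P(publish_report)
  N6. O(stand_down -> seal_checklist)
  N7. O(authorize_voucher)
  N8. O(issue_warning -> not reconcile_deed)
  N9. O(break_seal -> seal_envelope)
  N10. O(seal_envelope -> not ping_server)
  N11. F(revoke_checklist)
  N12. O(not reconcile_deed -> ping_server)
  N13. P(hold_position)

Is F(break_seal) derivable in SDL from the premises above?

Yes

F(seal_checklist) at premise 4 means O(not seal_checklist).
Premise 6, O(stand_down -> seal_checklist), contraposes to O(not seal_checklist -> not stand_down); with O(not seal_checklist) we get O(not stand_down).
Premise 1, O(anonymize_directive -> stand_down), contraposes to O(not stand_down -> not anonymize_directive); with O(not stand_down) we get O(not anonymize_directive).
Premise 2, O(not issue_warning -> anonymize_directive), contraposes to O(not anonymize_directive -> issue_warning); with O(not anonymize_directive) we get O(issue_warning).
Premise 8 is O(issue_warning -> not reconcile_deed); since O(issue_warning), deontic closure gives O(not reconcile_deed).
Premise 12 is O(not reconcile_deed -> ping_server); since O(not reconcile_deed), deontic closure gives O(ping_server).
The contrapositive of premise 10 (O(seal_envelope -> not ping_server)) is O(ping_server -> not seal_envelope), and O(ping_server) is already established, so O(not seal_envelope).
Premise 9, O(break_seal -> seal_envelope), contraposes to O(not seal_envelope -> not break_seal); with O(not seal_envelope) we get O(not break_seal).
Premises 3, 5, 7, 11, 13 do not contribute to this derivation.
So O(not break_seal) holds, i.e. F(break_seal). The claim follows.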